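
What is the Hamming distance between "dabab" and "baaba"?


Comparing "dabab" and "baaba" position by position:
  Position 0: 'd' vs 'b' => differ
  Position 1: 'a' vs 'a' => same
  Position 2: 'b' vs 'a' => differ
  Position 3: 'a' vs 'b' => differ
  Position 4: 'b' vs 'a' => differ
Total differences (Hamming distance): 4

4


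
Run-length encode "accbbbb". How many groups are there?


Input: accbbbb
Scanning for consecutive runs:
  Group 1: 'a' x 1 (positions 0-0)
  Group 2: 'c' x 2 (positions 1-2)
  Group 3: 'b' x 4 (positions 3-6)
Total groups: 3

3


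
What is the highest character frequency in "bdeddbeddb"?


Input: bdeddbeddb
Character counts:
  'b': 3
  'd': 5
  'e': 2
Maximum frequency: 5

5


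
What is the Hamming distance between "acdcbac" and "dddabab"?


Comparing "acdcbac" and "dddabab" position by position:
  Position 0: 'a' vs 'd' => differ
  Position 1: 'c' vs 'd' => differ
  Position 2: 'd' vs 'd' => same
  Position 3: 'c' vs 'a' => differ
  Position 4: 'b' vs 'b' => same
  Position 5: 'a' vs 'a' => same
  Position 6: 'c' vs 'b' => differ
Total differences (Hamming distance): 4

4


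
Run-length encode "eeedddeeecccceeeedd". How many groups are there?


Input: eeedddeeecccceeeedd
Scanning for consecutive runs:
  Group 1: 'e' x 3 (positions 0-2)
  Group 2: 'd' x 3 (positions 3-5)
  Group 3: 'e' x 3 (positions 6-8)
  Group 4: 'c' x 4 (positions 9-12)
  Group 5: 'e' x 4 (positions 13-16)
  Group 6: 'd' x 2 (positions 17-18)
Total groups: 6

6


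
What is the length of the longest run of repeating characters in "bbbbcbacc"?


Input: "bbbbcbacc"
Scanning for longest run:
  Position 1 ('b'): continues run of 'b', length=2
  Position 2 ('b'): continues run of 'b', length=3
  Position 3 ('b'): continues run of 'b', length=4
  Position 4 ('c'): new char, reset run to 1
  Position 5 ('b'): new char, reset run to 1
  Position 6 ('a'): new char, reset run to 1
  Position 7 ('c'): new char, reset run to 1
  Position 8 ('c'): continues run of 'c', length=2
Longest run: 'b' with length 4

4


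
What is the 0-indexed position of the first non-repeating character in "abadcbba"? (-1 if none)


Input: abadcbba
Character frequencies:
  'a': 3
  'b': 3
  'c': 1
  'd': 1
Scanning left to right for freq == 1:
  Position 0 ('a'): freq=3, skip
  Position 1 ('b'): freq=3, skip
  Position 2 ('a'): freq=3, skip
  Position 3 ('d'): unique! => answer = 3

3


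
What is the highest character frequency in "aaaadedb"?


Input: aaaadedb
Character counts:
  'a': 4
  'b': 1
  'd': 2
  'e': 1
Maximum frequency: 4

4


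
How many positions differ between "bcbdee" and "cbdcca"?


Comparing "bcbdee" and "cbdcca" position by position:
  Position 0: 'b' vs 'c' => DIFFER
  Position 1: 'c' vs 'b' => DIFFER
  Position 2: 'b' vs 'd' => DIFFER
  Position 3: 'd' vs 'c' => DIFFER
  Position 4: 'e' vs 'c' => DIFFER
  Position 5: 'e' vs 'a' => DIFFER
Positions that differ: 6

6


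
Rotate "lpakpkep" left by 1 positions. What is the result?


Input: "lpakpkep", rotate left by 1
First 1 characters: "l"
Remaining characters: "pakpkep"
Concatenate remaining + first: "pakpkep" + "l" = "pakpkepl"

pakpkepl


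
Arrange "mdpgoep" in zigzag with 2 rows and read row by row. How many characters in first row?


Zigzag "mdpgoep" into 2 rows:
Placing characters:
  'm' => row 0
  'd' => row 1
  'p' => row 0
  'g' => row 1
  'o' => row 0
  'e' => row 1
  'p' => row 0
Rows:
  Row 0: "mpop"
  Row 1: "dge"
First row length: 4

4


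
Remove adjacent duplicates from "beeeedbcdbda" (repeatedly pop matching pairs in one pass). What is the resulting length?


Input: beeeedbcdbda
Stack-based adjacent duplicate removal:
  Read 'b': push. Stack: b
  Read 'e': push. Stack: be
  Read 'e': matches stack top 'e' => pop. Stack: b
  Read 'e': push. Stack: be
  Read 'e': matches stack top 'e' => pop. Stack: b
  Read 'd': push. Stack: bd
  Read 'b': push. Stack: bdb
  Read 'c': push. Stack: bdbc
  Read 'd': push. Stack: bdbcd
  Read 'b': push. Stack: bdbcdb
  Read 'd': push. Stack: bdbcdbd
  Read 'a': push. Stack: bdbcdbda
Final stack: "bdbcdbda" (length 8)

8


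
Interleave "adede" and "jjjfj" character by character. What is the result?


Interleaving "adede" and "jjjfj":
  Position 0: 'a' from first, 'j' from second => "aj"
  Position 1: 'd' from first, 'j' from second => "dj"
  Position 2: 'e' from first, 'j' from second => "ej"
  Position 3: 'd' from first, 'f' from second => "df"
  Position 4: 'e' from first, 'j' from second => "ej"
Result: ajdjejdfej

ajdjejdfej


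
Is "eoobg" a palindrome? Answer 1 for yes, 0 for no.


Input: eoobg
Reversed: gbooe
  Compare pos 0 ('e') with pos 4 ('g'): MISMATCH
  Compare pos 1 ('o') with pos 3 ('b'): MISMATCH
Result: not a palindrome

0


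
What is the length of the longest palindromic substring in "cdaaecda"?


Input: "cdaaecda"
Checking substrings for palindromes:
  [2:4] "aa" (len 2) => palindrome
Longest palindromic substring: "aa" with length 2

2


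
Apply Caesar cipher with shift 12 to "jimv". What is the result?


Caesar cipher: shift "jimv" by 12
  'j' (pos 9) + 12 = pos 21 = 'v'
  'i' (pos 8) + 12 = pos 20 = 'u'
  'm' (pos 12) + 12 = pos 24 = 'y'
  'v' (pos 21) + 12 = pos 7 = 'h'
Result: vuyh

vuyh


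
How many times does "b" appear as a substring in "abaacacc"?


Searching for "b" in "abaacacc"
Scanning each position:
  Position 0: "a" => no
  Position 1: "b" => MATCH
  Position 2: "a" => no
  Position 3: "a" => no
  Position 4: "c" => no
  Position 5: "a" => no
  Position 6: "c" => no
  Position 7: "c" => no
Total occurrences: 1

1


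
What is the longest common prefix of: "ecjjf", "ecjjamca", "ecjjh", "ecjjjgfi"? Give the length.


Words: ecjjf, ecjjamca, ecjjh, ecjjjgfi
  Position 0: all 'e' => match
  Position 1: all 'c' => match
  Position 2: all 'j' => match
  Position 3: all 'j' => match
  Position 4: ('f', 'a', 'h', 'j') => mismatch, stop
LCP = "ecjj" (length 4)

4


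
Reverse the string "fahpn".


Input: fahpn
Reading characters right to left:
  Position 4: 'n'
  Position 3: 'p'
  Position 2: 'h'
  Position 1: 'a'
  Position 0: 'f'
Reversed: nphaf

nphaf


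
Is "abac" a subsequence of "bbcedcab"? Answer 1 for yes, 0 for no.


Check if "abac" is a subsequence of "bbcedcab"
Greedy scan:
  Position 0 ('b'): no match needed
  Position 1 ('b'): no match needed
  Position 2 ('c'): no match needed
  Position 3 ('e'): no match needed
  Position 4 ('d'): no match needed
  Position 5 ('c'): no match needed
  Position 6 ('a'): matches sub[0] = 'a'
  Position 7 ('b'): matches sub[1] = 'b'
Only matched 2/4 characters => not a subsequence

0


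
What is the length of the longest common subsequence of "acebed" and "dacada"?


LCS of "acebed" and "dacada"
DP table:
           d    a    c    a    d    a
      0    0    0    0    0    0    0
  a   0    0    1    1    1    1    1
  c   0    0    1    2    2    2    2
  e   0    0    1    2    2    2    2
  b   0    0    1    2    2    2    2
  e   0    0    1    2    2    2    2
  d   0    1    1    2    2    3    3
LCS length = dp[6][6] = 3

3


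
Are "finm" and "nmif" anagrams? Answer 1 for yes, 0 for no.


Strings: "finm", "nmif"
Sorted first:  fimn
Sorted second: fimn
Sorted forms match => anagrams

1


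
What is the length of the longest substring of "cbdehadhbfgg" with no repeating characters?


Input: "cbdehadhbfgg"
Sliding window (track last position of each char):
  Position 0 ('c'): window [0,0] length 1 -- new best
  Position 1 ('b'): window [0,1] length 2 -- new best
  Position 2 ('d'): window [0,2] length 3 -- new best
  Position 3 ('e'): window [0,3] length 4 -- new best
  Position 4 ('h'): window [0,4] length 5 -- new best
  Position 5 ('a'): window [0,5] length 6 -- new best
  Position 6 ('d'): repeat (last at 2), move window start to 3
  Position 6 ('d'): window [3,6] length 4
  Position 7 ('h'): repeat (last at 4), move window start to 5
  Position 7 ('h'): window [5,7] length 3
  Position 8 ('b'): window [5,8] length 4
  Position 9 ('f'): window [5,9] length 5
  Position 10 ('g'): window [5,10] length 6
  Position 11 ('g'): repeat (last at 10), move window start to 11
  Position 11 ('g'): window [11,11] length 1
Longest substring with no repeats: "cbdeha" with length 6

6


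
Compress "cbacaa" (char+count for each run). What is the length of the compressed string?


Input: cbacaa
Runs:
  'c' x 1 => "c1"
  'b' x 1 => "b1"
  'a' x 1 => "a1"
  'c' x 1 => "c1"
  'a' x 2 => "a2"
Compressed: "c1b1a1c1a2"
Compressed length: 10

10


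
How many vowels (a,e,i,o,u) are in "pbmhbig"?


Input: pbmhbig
Checking each character:
  'p' at position 0: consonant
  'b' at position 1: consonant
  'm' at position 2: consonant
  'h' at position 3: consonant
  'b' at position 4: consonant
  'i' at position 5: vowel (running total: 1)
  'g' at position 6: consonant
Total vowels: 1

1


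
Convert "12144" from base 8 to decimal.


Input: "12144" in base 8
Positional expansion:
  Digit '1' (value 1) x 8^4 = 4096
  Digit '2' (value 2) x 8^3 = 1024
  Digit '1' (value 1) x 8^2 = 64
  Digit '4' (value 4) x 8^1 = 32
  Digit '4' (value 4) x 8^0 = 4
Sum = 5220

5220


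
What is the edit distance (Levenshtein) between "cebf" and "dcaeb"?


Computing edit distance: "cebf" -> "dcaeb"
DP table:
           d    c    a    e    b
      0    1    2    3    4    5
  c   1    1    1    2    3    4
  e   2    2    2    2    2    3
  b   3    3    3    3    3    2
  f   4    4    4    4    4    3
Edit distance = dp[4][5] = 3

3


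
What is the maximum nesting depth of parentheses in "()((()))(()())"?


Input: "()((()))(()())"
Tracking depth:
  Position 0 '(': depth becomes 1
  Position 1 ')': depth becomes 0
  Position 2 '(': depth becomes 1
  Position 3 '(': depth becomes 2
  Position 4 '(': depth becomes 3
  Position 5 ')': depth becomes 2
  Position 6 ')': depth becomes 1
  Position 7 ')': depth becomes 0
  Position 8 '(': depth becomes 1
  Position 9 '(': depth becomes 2
  Position 10 ')': depth becomes 1
  Position 11 '(': depth becomes 2
  Position 12 ')': depth becomes 1
  Position 13 ')': depth becomes 0
Maximum depth reached: 3

3


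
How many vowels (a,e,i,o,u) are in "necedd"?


Input: necedd
Checking each character:
  'n' at position 0: consonant
  'e' at position 1: vowel (running total: 1)
  'c' at position 2: consonant
  'e' at position 3: vowel (running total: 2)
  'd' at position 4: consonant
  'd' at position 5: consonant
Total vowels: 2

2


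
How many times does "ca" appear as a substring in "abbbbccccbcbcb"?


Searching for "ca" in "abbbbccccbcbcb"
Scanning each position:
  Position 0: "ab" => no
  Position 1: "bb" => no
  Position 2: "bb" => no
  Position 3: "bb" => no
  Position 4: "bc" => no
  Position 5: "cc" => no
  Position 6: "cc" => no
  Position 7: "cc" => no
  Position 8: "cb" => no
  Position 9: "bc" => no
  Position 10: "cb" => no
  Position 11: "bc" => no
  Position 12: "cb" => no
Total occurrences: 0

0


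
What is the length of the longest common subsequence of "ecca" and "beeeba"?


LCS of "ecca" and "beeeba"
DP table:
           b    e    e    e    b    a
      0    0    0    0    0    0    0
  e   0    0    1    1    1    1    1
  c   0    0    1    1    1    1    1
  c   0    0    1    1    1    1    1
  a   0    0    1    1    1    1    2
LCS length = dp[4][6] = 2

2


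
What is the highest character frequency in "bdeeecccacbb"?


Input: bdeeecccacbb
Character counts:
  'a': 1
  'b': 3
  'c': 4
  'd': 1
  'e': 3
Maximum frequency: 4

4


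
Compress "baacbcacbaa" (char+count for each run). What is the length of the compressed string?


Input: baacbcacbaa
Runs:
  'b' x 1 => "b1"
  'a' x 2 => "a2"
  'c' x 1 => "c1"
  'b' x 1 => "b1"
  'c' x 1 => "c1"
  'a' x 1 => "a1"
  'c' x 1 => "c1"
  'b' x 1 => "b1"
  'a' x 2 => "a2"
Compressed: "b1a2c1b1c1a1c1b1a2"
Compressed length: 18

18


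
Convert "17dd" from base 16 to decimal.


Input: "17dd" in base 16
Positional expansion:
  Digit '1' (value 1) x 16^3 = 4096
  Digit '7' (value 7) x 16^2 = 1792
  Digit 'd' (value 13) x 16^1 = 208
  Digit 'd' (value 13) x 16^0 = 13
Sum = 6109

6109


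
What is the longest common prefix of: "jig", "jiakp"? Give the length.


Words: jig, jiakp
  Position 0: all 'j' => match
  Position 1: all 'i' => match
  Position 2: ('g', 'a') => mismatch, stop
LCP = "ji" (length 2)

2


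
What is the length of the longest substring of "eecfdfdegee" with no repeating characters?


Input: "eecfdfdegee"
Sliding window (track last position of each char):
  Position 0 ('e'): window [0,0] length 1 -- new best
  Position 1 ('e'): repeat (last at 0), move window start to 1
  Position 1 ('e'): window [1,1] length 1
  Position 2 ('c'): window [1,2] length 2 -- new best
  Position 3 ('f'): window [1,3] length 3 -- new best
  Position 4 ('d'): window [1,4] length 4 -- new best
  Position 5 ('f'): repeat (last at 3), move window start to 4
  Position 5 ('f'): window [4,5] length 2
  Position 6 ('d'): repeat (last at 4), move window start to 5
  Position 6 ('d'): window [5,6] length 2
  Position 7 ('e'): window [5,7] length 3
  Position 8 ('g'): window [5,8] length 4
  Position 9 ('e'): repeat (last at 7), move window start to 8
  Position 9 ('e'): window [8,9] length 2
  Position 10 ('e'): repeat (last at 9), move window start to 10
  Position 10 ('e'): window [10,10] length 1
Longest substring with no repeats: "ecfd" with length 4

4


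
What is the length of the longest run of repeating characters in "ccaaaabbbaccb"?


Input: "ccaaaabbbaccb"
Scanning for longest run:
  Position 1 ('c'): continues run of 'c', length=2
  Position 2 ('a'): new char, reset run to 1
  Position 3 ('a'): continues run of 'a', length=2
  Position 4 ('a'): continues run of 'a', length=3
  Position 5 ('a'): continues run of 'a', length=4
  Position 6 ('b'): new char, reset run to 1
  Position 7 ('b'): continues run of 'b', length=2
  Position 8 ('b'): continues run of 'b', length=3
  Position 9 ('a'): new char, reset run to 1
  Position 10 ('c'): new char, reset run to 1
  Position 11 ('c'): continues run of 'c', length=2
  Position 12 ('b'): new char, reset run to 1
Longest run: 'a' with length 4

4


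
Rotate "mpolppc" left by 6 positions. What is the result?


Input: "mpolppc", rotate left by 6
First 6 characters: "mpolpp"
Remaining characters: "c"
Concatenate remaining + first: "c" + "mpolpp" = "cmpolpp"

cmpolpp


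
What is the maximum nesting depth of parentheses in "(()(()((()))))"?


Input: "(()(()((()))))"
Tracking depth:
  Position 0 '(': depth becomes 1
  Position 1 '(': depth becomes 2
  Position 2 ')': depth becomes 1
  Position 3 '(': depth becomes 2
  Position 4 '(': depth becomes 3
  Position 5 ')': depth becomes 2
  Position 6 '(': depth becomes 3
  Position 7 '(': depth becomes 4
  Position 8 '(': depth becomes 5
  Position 9 ')': depth becomes 4
  Position 10 ')': depth becomes 3
  Position 11 ')': depth becomes 2
  Position 12 ')': depth becomes 1
  Position 13 ')': depth becomes 0
Maximum depth reached: 5

5


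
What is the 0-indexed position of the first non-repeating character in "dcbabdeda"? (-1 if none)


Input: dcbabdeda
Character frequencies:
  'a': 2
  'b': 2
  'c': 1
  'd': 3
  'e': 1
Scanning left to right for freq == 1:
  Position 0 ('d'): freq=3, skip
  Position 1 ('c'): unique! => answer = 1

1


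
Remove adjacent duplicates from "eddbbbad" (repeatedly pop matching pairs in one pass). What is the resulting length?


Input: eddbbbad
Stack-based adjacent duplicate removal:
  Read 'e': push. Stack: e
  Read 'd': push. Stack: ed
  Read 'd': matches stack top 'd' => pop. Stack: e
  Read 'b': push. Stack: eb
  Read 'b': matches stack top 'b' => pop. Stack: e
  Read 'b': push. Stack: eb
  Read 'a': push. Stack: eba
  Read 'd': push. Stack: ebad
Final stack: "ebad" (length 4)

4


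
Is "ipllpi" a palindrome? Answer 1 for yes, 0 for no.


Input: ipllpi
Reversed: ipllpi
  Compare pos 0 ('i') with pos 5 ('i'): match
  Compare pos 1 ('p') with pos 4 ('p'): match
  Compare pos 2 ('l') with pos 3 ('l'): match
Result: palindrome

1


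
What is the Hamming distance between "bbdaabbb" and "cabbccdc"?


Comparing "bbdaabbb" and "cabbccdc" position by position:
  Position 0: 'b' vs 'c' => differ
  Position 1: 'b' vs 'a' => differ
  Position 2: 'd' vs 'b' => differ
  Position 3: 'a' vs 'b' => differ
  Position 4: 'a' vs 'c' => differ
  Position 5: 'b' vs 'c' => differ
  Position 6: 'b' vs 'd' => differ
  Position 7: 'b' vs 'c' => differ
Total differences (Hamming distance): 8

8


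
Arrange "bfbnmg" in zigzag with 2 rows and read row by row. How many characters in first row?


Zigzag "bfbnmg" into 2 rows:
Placing characters:
  'b' => row 0
  'f' => row 1
  'b' => row 0
  'n' => row 1
  'm' => row 0
  'g' => row 1
Rows:
  Row 0: "bbm"
  Row 1: "fng"
First row length: 3

3


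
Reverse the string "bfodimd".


Input: bfodimd
Reading characters right to left:
  Position 6: 'd'
  Position 5: 'm'
  Position 4: 'i'
  Position 3: 'd'
  Position 2: 'o'
  Position 1: 'f'
  Position 0: 'b'
Reversed: dmidofb

dmidofb


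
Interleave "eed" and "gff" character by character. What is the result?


Interleaving "eed" and "gff":
  Position 0: 'e' from first, 'g' from second => "eg"
  Position 1: 'e' from first, 'f' from second => "ef"
  Position 2: 'd' from first, 'f' from second => "df"
Result: egefdf

egefdf


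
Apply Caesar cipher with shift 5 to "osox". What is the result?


Caesar cipher: shift "osox" by 5
  'o' (pos 14) + 5 = pos 19 = 't'
  's' (pos 18) + 5 = pos 23 = 'x'
  'o' (pos 14) + 5 = pos 19 = 't'
  'x' (pos 23) + 5 = pos 2 = 'c'
Result: txtc

txtc


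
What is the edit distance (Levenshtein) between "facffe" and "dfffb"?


Computing edit distance: "facffe" -> "dfffb"
DP table:
           d    f    f    f    b
      0    1    2    3    4    5
  f   1    1    1    2    3    4
  a   2    2    2    2    3    4
  c   3    3    3    3    3    4
  f   4    4    3    3    3    4
  f   5    5    4    3    3    4
  e   6    6    5    4    4    4
Edit distance = dp[6][5] = 4

4


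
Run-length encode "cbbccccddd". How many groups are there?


Input: cbbccccddd
Scanning for consecutive runs:
  Group 1: 'c' x 1 (positions 0-0)
  Group 2: 'b' x 2 (positions 1-2)
  Group 3: 'c' x 4 (positions 3-6)
  Group 4: 'd' x 3 (positions 7-9)
Total groups: 4

4


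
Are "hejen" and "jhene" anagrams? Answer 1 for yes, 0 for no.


Strings: "hejen", "jhene"
Sorted first:  eehjn
Sorted second: eehjn
Sorted forms match => anagrams

1


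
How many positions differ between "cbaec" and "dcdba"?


Comparing "cbaec" and "dcdba" position by position:
  Position 0: 'c' vs 'd' => DIFFER
  Position 1: 'b' vs 'c' => DIFFER
  Position 2: 'a' vs 'd' => DIFFER
  Position 3: 'e' vs 'b' => DIFFER
  Position 4: 'c' vs 'a' => DIFFER
Positions that differ: 5

5


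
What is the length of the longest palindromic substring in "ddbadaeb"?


Input: "ddbadaeb"
Checking substrings for palindromes:
  [3:6] "ada" (len 3) => palindrome
  [0:2] "dd" (len 2) => palindrome
Longest palindromic substring: "ada" with length 3

3


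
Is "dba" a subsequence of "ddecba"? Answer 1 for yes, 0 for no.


Check if "dba" is a subsequence of "ddecba"
Greedy scan:
  Position 0 ('d'): matches sub[0] = 'd'
  Position 1 ('d'): no match needed
  Position 2 ('e'): no match needed
  Position 3 ('c'): no match needed
  Position 4 ('b'): matches sub[1] = 'b'
  Position 5 ('a'): matches sub[2] = 'a'
All 3 characters matched => is a subsequence

1


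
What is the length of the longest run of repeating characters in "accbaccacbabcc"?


Input: "accbaccacbabcc"
Scanning for longest run:
  Position 1 ('c'): new char, reset run to 1
  Position 2 ('c'): continues run of 'c', length=2
  Position 3 ('b'): new char, reset run to 1
  Position 4 ('a'): new char, reset run to 1
  Position 5 ('c'): new char, reset run to 1
  Position 6 ('c'): continues run of 'c', length=2
  Position 7 ('a'): new char, reset run to 1
  Position 8 ('c'): new char, reset run to 1
  Position 9 ('b'): new char, reset run to 1
  Position 10 ('a'): new char, reset run to 1
  Position 11 ('b'): new char, reset run to 1
  Position 12 ('c'): new char, reset run to 1
  Position 13 ('c'): continues run of 'c', length=2
Longest run: 'c' with length 2

2


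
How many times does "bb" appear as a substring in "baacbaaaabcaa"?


Searching for "bb" in "baacbaaaabcaa"
Scanning each position:
  Position 0: "ba" => no
  Position 1: "aa" => no
  Position 2: "ac" => no
  Position 3: "cb" => no
  Position 4: "ba" => no
  Position 5: "aa" => no
  Position 6: "aa" => no
  Position 7: "aa" => no
  Position 8: "ab" => no
  Position 9: "bc" => no
  Position 10: "ca" => no
  Position 11: "aa" => no
Total occurrences: 0

0


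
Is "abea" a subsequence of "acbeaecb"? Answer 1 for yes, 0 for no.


Check if "abea" is a subsequence of "acbeaecb"
Greedy scan:
  Position 0 ('a'): matches sub[0] = 'a'
  Position 1 ('c'): no match needed
  Position 2 ('b'): matches sub[1] = 'b'
  Position 3 ('e'): matches sub[2] = 'e'
  Position 4 ('a'): matches sub[3] = 'a'
  Position 5 ('e'): no match needed
  Position 6 ('c'): no match needed
  Position 7 ('b'): no match needed
All 4 characters matched => is a subsequence

1


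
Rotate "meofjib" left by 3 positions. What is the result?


Input: "meofjib", rotate left by 3
First 3 characters: "meo"
Remaining characters: "fjib"
Concatenate remaining + first: "fjib" + "meo" = "fjibmeo"

fjibmeo


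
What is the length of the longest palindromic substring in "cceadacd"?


Input: "cceadacd"
Checking substrings for palindromes:
  [3:6] "ada" (len 3) => palindrome
  [0:2] "cc" (len 2) => palindrome
Longest palindromic substring: "ada" with length 3

3


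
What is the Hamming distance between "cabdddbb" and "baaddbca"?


Comparing "cabdddbb" and "baaddbca" position by position:
  Position 0: 'c' vs 'b' => differ
  Position 1: 'a' vs 'a' => same
  Position 2: 'b' vs 'a' => differ
  Position 3: 'd' vs 'd' => same
  Position 4: 'd' vs 'd' => same
  Position 5: 'd' vs 'b' => differ
  Position 6: 'b' vs 'c' => differ
  Position 7: 'b' vs 'a' => differ
Total differences (Hamming distance): 5

5


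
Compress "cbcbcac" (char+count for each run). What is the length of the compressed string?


Input: cbcbcac
Runs:
  'c' x 1 => "c1"
  'b' x 1 => "b1"
  'c' x 1 => "c1"
  'b' x 1 => "b1"
  'c' x 1 => "c1"
  'a' x 1 => "a1"
  'c' x 1 => "c1"
Compressed: "c1b1c1b1c1a1c1"
Compressed length: 14

14


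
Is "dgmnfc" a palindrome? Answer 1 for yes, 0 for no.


Input: dgmnfc
Reversed: cfnmgd
  Compare pos 0 ('d') with pos 5 ('c'): MISMATCH
  Compare pos 1 ('g') with pos 4 ('f'): MISMATCH
  Compare pos 2 ('m') with pos 3 ('n'): MISMATCH
Result: not a palindrome

0


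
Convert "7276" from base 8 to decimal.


Input: "7276" in base 8
Positional expansion:
  Digit '7' (value 7) x 8^3 = 3584
  Digit '2' (value 2) x 8^2 = 128
  Digit '7' (value 7) x 8^1 = 56
  Digit '6' (value 6) x 8^0 = 6
Sum = 3774

3774


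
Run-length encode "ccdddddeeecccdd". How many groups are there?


Input: ccdddddeeecccdd
Scanning for consecutive runs:
  Group 1: 'c' x 2 (positions 0-1)
  Group 2: 'd' x 5 (positions 2-6)
  Group 3: 'e' x 3 (positions 7-9)
  Group 4: 'c' x 3 (positions 10-12)
  Group 5: 'd' x 2 (positions 13-14)
Total groups: 5

5


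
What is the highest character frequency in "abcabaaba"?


Input: abcabaaba
Character counts:
  'a': 5
  'b': 3
  'c': 1
Maximum frequency: 5

5


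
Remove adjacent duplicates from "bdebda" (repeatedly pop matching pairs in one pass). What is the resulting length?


Input: bdebda
Stack-based adjacent duplicate removal:
  Read 'b': push. Stack: b
  Read 'd': push. Stack: bd
  Read 'e': push. Stack: bde
  Read 'b': push. Stack: bdeb
  Read 'd': push. Stack: bdebd
  Read 'a': push. Stack: bdebda
Final stack: "bdebda" (length 6)

6


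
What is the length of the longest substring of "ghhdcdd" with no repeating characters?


Input: "ghhdcdd"
Sliding window (track last position of each char):
  Position 0 ('g'): window [0,0] length 1 -- new best
  Position 1 ('h'): window [0,1] length 2 -- new best
  Position 2 ('h'): repeat (last at 1), move window start to 2
  Position 2 ('h'): window [2,2] length 1
  Position 3 ('d'): window [2,3] length 2
  Position 4 ('c'): window [2,4] length 3 -- new best
  Position 5 ('d'): repeat (last at 3), move window start to 4
  Position 5 ('d'): window [4,5] length 2
  Position 6 ('d'): repeat (last at 5), move window start to 6
  Position 6 ('d'): window [6,6] length 1
Longest substring with no repeats: "hdc" with length 3

3


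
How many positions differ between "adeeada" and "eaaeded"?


Comparing "adeeada" and "eaaeded" position by position:
  Position 0: 'a' vs 'e' => DIFFER
  Position 1: 'd' vs 'a' => DIFFER
  Position 2: 'e' vs 'a' => DIFFER
  Position 3: 'e' vs 'e' => same
  Position 4: 'a' vs 'd' => DIFFER
  Position 5: 'd' vs 'e' => DIFFER
  Position 6: 'a' vs 'd' => DIFFER
Positions that differ: 6

6


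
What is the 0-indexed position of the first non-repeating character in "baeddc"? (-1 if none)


Input: baeddc
Character frequencies:
  'a': 1
  'b': 1
  'c': 1
  'd': 2
  'e': 1
Scanning left to right for freq == 1:
  Position 0 ('b'): unique! => answer = 0

0


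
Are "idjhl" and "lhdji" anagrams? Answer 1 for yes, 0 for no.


Strings: "idjhl", "lhdji"
Sorted first:  dhijl
Sorted second: dhijl
Sorted forms match => anagrams

1


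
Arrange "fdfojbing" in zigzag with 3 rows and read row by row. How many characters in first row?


Zigzag "fdfojbing" into 3 rows:
Placing characters:
  'f' => row 0
  'd' => row 1
  'f' => row 2
  'o' => row 1
  'j' => row 0
  'b' => row 1
  'i' => row 2
  'n' => row 1
  'g' => row 0
Rows:
  Row 0: "fjg"
  Row 1: "dobn"
  Row 2: "fi"
First row length: 3

3


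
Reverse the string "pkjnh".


Input: pkjnh
Reading characters right to left:
  Position 4: 'h'
  Position 3: 'n'
  Position 2: 'j'
  Position 1: 'k'
  Position 0: 'p'
Reversed: hnjkp

hnjkp


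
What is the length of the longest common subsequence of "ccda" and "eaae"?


LCS of "ccda" and "eaae"
DP table:
           e    a    a    e
      0    0    0    0    0
  c   0    0    0    0    0
  c   0    0    0    0    0
  d   0    0    0    0    0
  a   0    0    1    1    1
LCS length = dp[4][4] = 1

1


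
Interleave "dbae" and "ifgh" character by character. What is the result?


Interleaving "dbae" and "ifgh":
  Position 0: 'd' from first, 'i' from second => "di"
  Position 1: 'b' from first, 'f' from second => "bf"
  Position 2: 'a' from first, 'g' from second => "ag"
  Position 3: 'e' from first, 'h' from second => "eh"
Result: dibfageh

dibfageh


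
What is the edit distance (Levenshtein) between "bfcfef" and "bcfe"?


Computing edit distance: "bfcfef" -> "bcfe"
DP table:
           b    c    f    e
      0    1    2    3    4
  b   1    0    1    2    3
  f   2    1    1    1    2
  c   3    2    1    2    2
  f   4    3    2    1    2
  e   5    4    3    2    1
  f   6    5    4    3    2
Edit distance = dp[6][4] = 2

2


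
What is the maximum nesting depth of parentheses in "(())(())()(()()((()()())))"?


Input: "(())(())()(()()((()()())))"
Tracking depth:
  Position 0 '(': depth becomes 1
  Position 1 '(': depth becomes 2
  Position 2 ')': depth becomes 1
  Position 3 ')': depth becomes 0
  Position 4 '(': depth becomes 1
  Position 5 '(': depth becomes 2
  Position 6 ')': depth becomes 1
  Position 7 ')': depth becomes 0
  Position 8 '(': depth becomes 1
  Position 9 ')': depth becomes 0
  Position 10 '(': depth becomes 1
  Position 11 '(': depth becomes 2
  Position 12 ')': depth becomes 1
  Position 13 '(': depth becomes 2
  Position 14 ')': depth becomes 1
  Position 15 '(': depth becomes 2
  Position 16 '(': depth becomes 3
  Position 17 '(': depth becomes 4
  Position 18 ')': depth becomes 3
  Position 19 '(': depth becomes 4
  Position 20 ')': depth becomes 3
  Position 21 '(': depth becomes 4
  Position 22 ')': depth becomes 3
  Position 23 ')': depth becomes 2
  Position 24 ')': depth becomes 1
  Position 25 ')': depth becomes 0
Maximum depth reached: 4

4


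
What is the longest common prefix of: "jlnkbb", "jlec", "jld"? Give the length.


Words: jlnkbb, jlec, jld
  Position 0: all 'j' => match
  Position 1: all 'l' => match
  Position 2: ('n', 'e', 'd') => mismatch, stop
LCP = "jl" (length 2)

2


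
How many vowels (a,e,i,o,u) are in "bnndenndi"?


Input: bnndenndi
Checking each character:
  'b' at position 0: consonant
  'n' at position 1: consonant
  'n' at position 2: consonant
  'd' at position 3: consonant
  'e' at position 4: vowel (running total: 1)
  'n' at position 5: consonant
  'n' at position 6: consonant
  'd' at position 7: consonant
  'i' at position 8: vowel (running total: 2)
Total vowels: 2

2


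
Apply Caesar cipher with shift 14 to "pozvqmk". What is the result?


Caesar cipher: shift "pozvqmk" by 14
  'p' (pos 15) + 14 = pos 3 = 'd'
  'o' (pos 14) + 14 = pos 2 = 'c'
  'z' (pos 25) + 14 = pos 13 = 'n'
  'v' (pos 21) + 14 = pos 9 = 'j'
  'q' (pos 16) + 14 = pos 4 = 'e'
  'm' (pos 12) + 14 = pos 0 = 'a'
  'k' (pos 10) + 14 = pos 24 = 'y'
Result: dcnjeay

dcnjeay


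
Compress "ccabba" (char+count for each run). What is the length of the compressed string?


Input: ccabba
Runs:
  'c' x 2 => "c2"
  'a' x 1 => "a1"
  'b' x 2 => "b2"
  'a' x 1 => "a1"
Compressed: "c2a1b2a1"
Compressed length: 8

8


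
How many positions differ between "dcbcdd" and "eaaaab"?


Comparing "dcbcdd" and "eaaaab" position by position:
  Position 0: 'd' vs 'e' => DIFFER
  Position 1: 'c' vs 'a' => DIFFER
  Position 2: 'b' vs 'a' => DIFFER
  Position 3: 'c' vs 'a' => DIFFER
  Position 4: 'd' vs 'a' => DIFFER
  Position 5: 'd' vs 'b' => DIFFER
Positions that differ: 6

6


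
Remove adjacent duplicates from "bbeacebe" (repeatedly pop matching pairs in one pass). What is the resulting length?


Input: bbeacebe
Stack-based adjacent duplicate removal:
  Read 'b': push. Stack: b
  Read 'b': matches stack top 'b' => pop. Stack: (empty)
  Read 'e': push. Stack: e
  Read 'a': push. Stack: ea
  Read 'c': push. Stack: eac
  Read 'e': push. Stack: eace
  Read 'b': push. Stack: eaceb
  Read 'e': push. Stack: eacebe
Final stack: "eacebe" (length 6)

6


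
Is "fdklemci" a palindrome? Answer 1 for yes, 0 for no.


Input: fdklemci
Reversed: icmelkdf
  Compare pos 0 ('f') with pos 7 ('i'): MISMATCH
  Compare pos 1 ('d') with pos 6 ('c'): MISMATCH
  Compare pos 2 ('k') with pos 5 ('m'): MISMATCH
  Compare pos 3 ('l') with pos 4 ('e'): MISMATCH
Result: not a palindrome

0


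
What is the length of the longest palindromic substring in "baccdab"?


Input: "baccdab"
Checking substrings for palindromes:
  [2:4] "cc" (len 2) => palindrome
Longest palindromic substring: "cc" with length 2

2


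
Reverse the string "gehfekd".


Input: gehfekd
Reading characters right to left:
  Position 6: 'd'
  Position 5: 'k'
  Position 4: 'e'
  Position 3: 'f'
  Position 2: 'h'
  Position 1: 'e'
  Position 0: 'g'
Reversed: dkefheg

dkefheg


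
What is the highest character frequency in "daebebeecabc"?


Input: daebebeecabc
Character counts:
  'a': 2
  'b': 3
  'c': 2
  'd': 1
  'e': 4
Maximum frequency: 4

4


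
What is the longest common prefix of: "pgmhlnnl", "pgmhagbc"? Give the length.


Words: pgmhlnnl, pgmhagbc
  Position 0: all 'p' => match
  Position 1: all 'g' => match
  Position 2: all 'm' => match
  Position 3: all 'h' => match
  Position 4: ('l', 'a') => mismatch, stop
LCP = "pgmh" (length 4)

4


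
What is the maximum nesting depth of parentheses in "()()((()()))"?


Input: "()()((()()))"
Tracking depth:
  Position 0 '(': depth becomes 1
  Position 1 ')': depth becomes 0
  Position 2 '(': depth becomes 1
  Position 3 ')': depth becomes 0
  Position 4 '(': depth becomes 1
  Position 5 '(': depth becomes 2
  Position 6 '(': depth becomes 3
  Position 7 ')': depth becomes 2
  Position 8 '(': depth becomes 3
  Position 9 ')': depth becomes 2
  Position 10 ')': depth becomes 1
  Position 11 ')': depth becomes 0
Maximum depth reached: 3

3


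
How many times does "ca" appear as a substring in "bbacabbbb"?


Searching for "ca" in "bbacabbbb"
Scanning each position:
  Position 0: "bb" => no
  Position 1: "ba" => no
  Position 2: "ac" => no
  Position 3: "ca" => MATCH
  Position 4: "ab" => no
  Position 5: "bb" => no
  Position 6: "bb" => no
  Position 7: "bb" => no
Total occurrences: 1

1


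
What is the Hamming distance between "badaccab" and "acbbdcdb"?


Comparing "badaccab" and "acbbdcdb" position by position:
  Position 0: 'b' vs 'a' => differ
  Position 1: 'a' vs 'c' => differ
  Position 2: 'd' vs 'b' => differ
  Position 3: 'a' vs 'b' => differ
  Position 4: 'c' vs 'd' => differ
  Position 5: 'c' vs 'c' => same
  Position 6: 'a' vs 'd' => differ
  Position 7: 'b' vs 'b' => same
Total differences (Hamming distance): 6

6


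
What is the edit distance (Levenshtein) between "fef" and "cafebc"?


Computing edit distance: "fef" -> "cafebc"
DP table:
           c    a    f    e    b    c
      0    1    2    3    4    5    6
  f   1    1    2    2    3    4    5
  e   2    2    2    3    2    3    4
  f   3    3    3    2    3    3    4
Edit distance = dp[3][6] = 4

4


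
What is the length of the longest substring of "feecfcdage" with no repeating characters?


Input: "feecfcdage"
Sliding window (track last position of each char):
  Position 0 ('f'): window [0,0] length 1 -- new best
  Position 1 ('e'): window [0,1] length 2 -- new best
  Position 2 ('e'): repeat (last at 1), move window start to 2
  Position 2 ('e'): window [2,2] length 1
  Position 3 ('c'): window [2,3] length 2
  Position 4 ('f'): window [2,4] length 3 -- new best
  Position 5 ('c'): repeat (last at 3), move window start to 4
  Position 5 ('c'): window [4,5] length 2
  Position 6 ('d'): window [4,6] length 3
  Position 7 ('a'): window [4,7] length 4 -- new best
  Position 8 ('g'): window [4,8] length 5 -- new best
  Position 9 ('e'): window [4,9] length 6 -- new best
Longest substring with no repeats: "fcdage" with length 6

6


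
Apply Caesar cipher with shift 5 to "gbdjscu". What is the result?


Caesar cipher: shift "gbdjscu" by 5
  'g' (pos 6) + 5 = pos 11 = 'l'
  'b' (pos 1) + 5 = pos 6 = 'g'
  'd' (pos 3) + 5 = pos 8 = 'i'
  'j' (pos 9) + 5 = pos 14 = 'o'
  's' (pos 18) + 5 = pos 23 = 'x'
  'c' (pos 2) + 5 = pos 7 = 'h'
  'u' (pos 20) + 5 = pos 25 = 'z'
Result: lgioxhz

lgioxhz


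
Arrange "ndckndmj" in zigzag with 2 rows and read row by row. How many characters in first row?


Zigzag "ndckndmj" into 2 rows:
Placing characters:
  'n' => row 0
  'd' => row 1
  'c' => row 0
  'k' => row 1
  'n' => row 0
  'd' => row 1
  'm' => row 0
  'j' => row 1
Rows:
  Row 0: "ncnm"
  Row 1: "dkdj"
First row length: 4

4


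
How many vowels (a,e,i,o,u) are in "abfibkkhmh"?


Input: abfibkkhmh
Checking each character:
  'a' at position 0: vowel (running total: 1)
  'b' at position 1: consonant
  'f' at position 2: consonant
  'i' at position 3: vowel (running total: 2)
  'b' at position 4: consonant
  'k' at position 5: consonant
  'k' at position 6: consonant
  'h' at position 7: consonant
  'm' at position 8: consonant
  'h' at position 9: consonant
Total vowels: 2

2


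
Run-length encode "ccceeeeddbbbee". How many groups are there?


Input: ccceeeeddbbbee
Scanning for consecutive runs:
  Group 1: 'c' x 3 (positions 0-2)
  Group 2: 'e' x 4 (positions 3-6)
  Group 3: 'd' x 2 (positions 7-8)
  Group 4: 'b' x 3 (positions 9-11)
  Group 5: 'e' x 2 (positions 12-13)
Total groups: 5

5


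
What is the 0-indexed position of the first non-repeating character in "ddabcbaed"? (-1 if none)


Input: ddabcbaed
Character frequencies:
  'a': 2
  'b': 2
  'c': 1
  'd': 3
  'e': 1
Scanning left to right for freq == 1:
  Position 0 ('d'): freq=3, skip
  Position 1 ('d'): freq=3, skip
  Position 2 ('a'): freq=2, skip
  Position 3 ('b'): freq=2, skip
  Position 4 ('c'): unique! => answer = 4

4


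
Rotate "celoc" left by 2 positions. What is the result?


Input: "celoc", rotate left by 2
First 2 characters: "ce"
Remaining characters: "loc"
Concatenate remaining + first: "loc" + "ce" = "locce"

locce


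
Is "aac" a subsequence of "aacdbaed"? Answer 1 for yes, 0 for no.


Check if "aac" is a subsequence of "aacdbaed"
Greedy scan:
  Position 0 ('a'): matches sub[0] = 'a'
  Position 1 ('a'): matches sub[1] = 'a'
  Position 2 ('c'): matches sub[2] = 'c'
  Position 3 ('d'): no match needed
  Position 4 ('b'): no match needed
  Position 5 ('a'): no match needed
  Position 6 ('e'): no match needed
  Position 7 ('d'): no match needed
All 3 characters matched => is a subsequence

1


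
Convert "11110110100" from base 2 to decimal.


Input: "11110110100" in base 2
Positional expansion:
  Digit '1' (value 1) x 2^10 = 1024
  Digit '1' (value 1) x 2^9 = 512
  Digit '1' (value 1) x 2^8 = 256
  Digit '1' (value 1) x 2^7 = 128
  Digit '0' (value 0) x 2^6 = 0
  Digit '1' (value 1) x 2^5 = 32
  Digit '1' (value 1) x 2^4 = 16
  Digit '0' (value 0) x 2^3 = 0
  Digit '1' (value 1) x 2^2 = 4
  Digit '0' (value 0) x 2^1 = 0
  Digit '0' (value 0) x 2^0 = 0
Sum = 1972

1972


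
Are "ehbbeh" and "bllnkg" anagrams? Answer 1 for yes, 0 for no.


Strings: "ehbbeh", "bllnkg"
Sorted first:  bbeehh
Sorted second: bgklln
Differ at position 1: 'b' vs 'g' => not anagrams

0


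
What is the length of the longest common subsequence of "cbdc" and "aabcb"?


LCS of "cbdc" and "aabcb"
DP table:
           a    a    b    c    b
      0    0    0    0    0    0
  c   0    0    0    0    1    1
  b   0    0    0    1    1    2
  d   0    0    0    1    1    2
  c   0    0    0    1    2    2
LCS length = dp[4][5] = 2

2


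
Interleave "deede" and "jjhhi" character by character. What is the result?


Interleaving "deede" and "jjhhi":
  Position 0: 'd' from first, 'j' from second => "dj"
  Position 1: 'e' from first, 'j' from second => "ej"
  Position 2: 'e' from first, 'h' from second => "eh"
  Position 3: 'd' from first, 'h' from second => "dh"
  Position 4: 'e' from first, 'i' from second => "ei"
Result: djejehdhei

djejehdhei


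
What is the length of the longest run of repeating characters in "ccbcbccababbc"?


Input: "ccbcbccababbc"
Scanning for longest run:
  Position 1 ('c'): continues run of 'c', length=2
  Position 2 ('b'): new char, reset run to 1
  Position 3 ('c'): new char, reset run to 1
  Position 4 ('b'): new char, reset run to 1
  Position 5 ('c'): new char, reset run to 1
  Position 6 ('c'): continues run of 'c', length=2
  Position 7 ('a'): new char, reset run to 1
  Position 8 ('b'): new char, reset run to 1
  Position 9 ('a'): new char, reset run to 1
  Position 10 ('b'): new char, reset run to 1
  Position 11 ('b'): continues run of 'b', length=2
  Position 12 ('c'): new char, reset run to 1
Longest run: 'c' with length 2

2


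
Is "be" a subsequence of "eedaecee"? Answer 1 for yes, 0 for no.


Check if "be" is a subsequence of "eedaecee"
Greedy scan:
  Position 0 ('e'): no match needed
  Position 1 ('e'): no match needed
  Position 2 ('d'): no match needed
  Position 3 ('a'): no match needed
  Position 4 ('e'): no match needed
  Position 5 ('c'): no match needed
  Position 6 ('e'): no match needed
  Position 7 ('e'): no match needed
Only matched 0/2 characters => not a subsequence

0


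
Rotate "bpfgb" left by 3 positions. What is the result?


Input: "bpfgb", rotate left by 3
First 3 characters: "bpf"
Remaining characters: "gb"
Concatenate remaining + first: "gb" + "bpf" = "gbbpf"

gbbpf


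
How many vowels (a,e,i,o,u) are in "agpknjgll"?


Input: agpknjgll
Checking each character:
  'a' at position 0: vowel (running total: 1)
  'g' at position 1: consonant
  'p' at position 2: consonant
  'k' at position 3: consonant
  'n' at position 4: consonant
  'j' at position 5: consonant
  'g' at position 6: consonant
  'l' at position 7: consonant
  'l' at position 8: consonant
Total vowels: 1

1
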